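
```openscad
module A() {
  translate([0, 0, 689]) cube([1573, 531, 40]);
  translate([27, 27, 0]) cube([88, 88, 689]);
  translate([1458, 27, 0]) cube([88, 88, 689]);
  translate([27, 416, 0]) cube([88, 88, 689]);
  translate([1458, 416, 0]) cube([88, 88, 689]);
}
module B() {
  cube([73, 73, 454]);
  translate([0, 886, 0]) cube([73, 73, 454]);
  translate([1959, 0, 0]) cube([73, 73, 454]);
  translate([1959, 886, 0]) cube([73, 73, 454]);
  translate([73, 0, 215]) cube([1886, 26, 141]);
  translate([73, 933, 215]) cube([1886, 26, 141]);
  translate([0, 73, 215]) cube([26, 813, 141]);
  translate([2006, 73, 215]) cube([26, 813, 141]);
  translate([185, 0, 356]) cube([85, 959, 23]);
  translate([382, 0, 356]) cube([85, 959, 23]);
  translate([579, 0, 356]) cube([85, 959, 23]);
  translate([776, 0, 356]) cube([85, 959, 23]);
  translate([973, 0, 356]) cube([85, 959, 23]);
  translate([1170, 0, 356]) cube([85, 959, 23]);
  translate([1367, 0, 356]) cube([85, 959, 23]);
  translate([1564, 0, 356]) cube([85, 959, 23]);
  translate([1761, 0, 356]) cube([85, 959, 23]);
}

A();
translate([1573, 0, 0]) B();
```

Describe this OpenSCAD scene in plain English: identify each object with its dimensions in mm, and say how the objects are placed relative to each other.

A is a rectangular dining table. The top is 1573×531×40 mm with its upper surface at z = 729 mm. It stands on four 88×88 mm square legs, each inset 27 mm from the nearest pair of top edges, running from the floor to the underside of the top.

B is a bed frame 2032 mm long (x) by 959 mm wide (y). Four 73×73 mm corner posts, 454 mm tall, at the corners of the footprint. Four rails of 26 mm thickness and 141 mm height run between adjacent posts with their undersides at z = 215 mm, their outer faces flush with the outside of the frame (the two x-running rails run between the posts' inner faces; the two y-running rails run between the posts' inner faces). 9 slats, each 85 mm wide (x) and 23 mm thick, lie across the top of the two x-running rails, running the full 959 mm width of the frame in y; the slats are evenly spaced along x between the inner faces of the end posts with equal gaps (rounded down to the nearest mm) at the −x end and between each pair — any rounding remainder accumulates at the +x end.

The bed frame is against the table's +x side, with their −y faces flush.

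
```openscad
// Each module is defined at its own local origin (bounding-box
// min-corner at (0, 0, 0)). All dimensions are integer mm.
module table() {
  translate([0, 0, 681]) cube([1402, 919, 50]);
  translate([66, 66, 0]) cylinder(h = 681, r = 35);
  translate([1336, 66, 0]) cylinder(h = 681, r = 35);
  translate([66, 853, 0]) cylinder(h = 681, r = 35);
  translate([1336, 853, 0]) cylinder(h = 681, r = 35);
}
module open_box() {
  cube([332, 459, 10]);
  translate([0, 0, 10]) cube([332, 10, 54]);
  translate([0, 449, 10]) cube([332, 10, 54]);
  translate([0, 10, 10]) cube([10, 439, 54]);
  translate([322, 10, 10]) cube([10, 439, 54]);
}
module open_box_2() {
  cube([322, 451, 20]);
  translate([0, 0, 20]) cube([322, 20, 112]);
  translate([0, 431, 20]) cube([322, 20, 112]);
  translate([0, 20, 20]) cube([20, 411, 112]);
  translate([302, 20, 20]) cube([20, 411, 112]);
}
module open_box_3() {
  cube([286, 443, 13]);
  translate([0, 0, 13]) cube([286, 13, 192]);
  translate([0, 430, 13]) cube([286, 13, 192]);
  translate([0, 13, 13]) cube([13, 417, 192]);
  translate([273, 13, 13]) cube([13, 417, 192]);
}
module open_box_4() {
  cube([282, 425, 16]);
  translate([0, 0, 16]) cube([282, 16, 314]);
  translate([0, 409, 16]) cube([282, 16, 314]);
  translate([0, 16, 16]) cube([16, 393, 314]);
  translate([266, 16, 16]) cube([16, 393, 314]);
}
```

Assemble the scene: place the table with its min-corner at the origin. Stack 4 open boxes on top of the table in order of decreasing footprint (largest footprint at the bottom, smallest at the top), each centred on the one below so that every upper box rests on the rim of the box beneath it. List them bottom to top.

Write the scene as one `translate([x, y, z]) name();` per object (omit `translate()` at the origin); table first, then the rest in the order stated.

table();
translate([535, 230, 731]) open_box();
translate([540, 234, 795]) open_box_2();
translate([558, 238, 927]) open_box_3();
translate([560, 247, 1132]) open_box_4();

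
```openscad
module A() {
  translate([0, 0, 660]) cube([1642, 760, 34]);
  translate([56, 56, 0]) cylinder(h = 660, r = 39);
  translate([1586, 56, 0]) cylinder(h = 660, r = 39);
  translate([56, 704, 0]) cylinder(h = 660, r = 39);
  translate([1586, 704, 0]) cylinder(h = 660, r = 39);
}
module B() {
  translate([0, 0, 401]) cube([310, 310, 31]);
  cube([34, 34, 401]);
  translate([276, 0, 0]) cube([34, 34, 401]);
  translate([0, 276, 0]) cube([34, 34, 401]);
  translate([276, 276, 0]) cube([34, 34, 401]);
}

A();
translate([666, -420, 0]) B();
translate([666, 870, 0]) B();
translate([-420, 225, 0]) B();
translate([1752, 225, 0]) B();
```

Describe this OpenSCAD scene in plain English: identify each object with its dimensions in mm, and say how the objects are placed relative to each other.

A is a rectangular dining table. The top is 1642×760×34 mm with its upper surface at z = 694 mm. It stands on four round legs of 78 mm diameter, each leg's bounding box inset 17 mm from the nearest pair of top edges, running from the floor to the underside of the top.

B is a simple wooden stool: a rectangular seat 310 mm (x) by 310 mm (y), 31 mm thick, top face at z = 432 mm, on four square legs, each 34×34 mm in cross-section. The legs rest on z = 0, each flush with a corner of the seat.

Four stools sit around the table at the −y, +y, −x, +x sides.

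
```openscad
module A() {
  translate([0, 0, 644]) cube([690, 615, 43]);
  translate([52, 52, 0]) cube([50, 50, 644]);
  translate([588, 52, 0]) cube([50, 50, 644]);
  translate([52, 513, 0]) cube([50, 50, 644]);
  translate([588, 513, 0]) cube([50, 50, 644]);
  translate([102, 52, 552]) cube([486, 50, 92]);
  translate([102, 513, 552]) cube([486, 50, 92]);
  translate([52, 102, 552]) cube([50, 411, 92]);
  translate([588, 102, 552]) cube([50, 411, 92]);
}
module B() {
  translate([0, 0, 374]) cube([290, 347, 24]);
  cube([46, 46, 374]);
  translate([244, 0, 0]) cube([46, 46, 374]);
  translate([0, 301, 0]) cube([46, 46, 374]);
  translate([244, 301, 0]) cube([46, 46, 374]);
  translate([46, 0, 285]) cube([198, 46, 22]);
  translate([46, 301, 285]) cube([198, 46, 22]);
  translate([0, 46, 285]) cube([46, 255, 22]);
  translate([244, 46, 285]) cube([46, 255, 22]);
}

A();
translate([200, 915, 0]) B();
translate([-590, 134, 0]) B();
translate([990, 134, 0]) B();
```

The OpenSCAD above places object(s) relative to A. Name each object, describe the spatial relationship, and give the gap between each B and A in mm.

Each stool's nearest face is 300 mm from the table's bounding box.

A is a table. B is a stool. Three stools sit around the table at the +y, −x, +x sides. The gap between each stool and the table is 300 mm.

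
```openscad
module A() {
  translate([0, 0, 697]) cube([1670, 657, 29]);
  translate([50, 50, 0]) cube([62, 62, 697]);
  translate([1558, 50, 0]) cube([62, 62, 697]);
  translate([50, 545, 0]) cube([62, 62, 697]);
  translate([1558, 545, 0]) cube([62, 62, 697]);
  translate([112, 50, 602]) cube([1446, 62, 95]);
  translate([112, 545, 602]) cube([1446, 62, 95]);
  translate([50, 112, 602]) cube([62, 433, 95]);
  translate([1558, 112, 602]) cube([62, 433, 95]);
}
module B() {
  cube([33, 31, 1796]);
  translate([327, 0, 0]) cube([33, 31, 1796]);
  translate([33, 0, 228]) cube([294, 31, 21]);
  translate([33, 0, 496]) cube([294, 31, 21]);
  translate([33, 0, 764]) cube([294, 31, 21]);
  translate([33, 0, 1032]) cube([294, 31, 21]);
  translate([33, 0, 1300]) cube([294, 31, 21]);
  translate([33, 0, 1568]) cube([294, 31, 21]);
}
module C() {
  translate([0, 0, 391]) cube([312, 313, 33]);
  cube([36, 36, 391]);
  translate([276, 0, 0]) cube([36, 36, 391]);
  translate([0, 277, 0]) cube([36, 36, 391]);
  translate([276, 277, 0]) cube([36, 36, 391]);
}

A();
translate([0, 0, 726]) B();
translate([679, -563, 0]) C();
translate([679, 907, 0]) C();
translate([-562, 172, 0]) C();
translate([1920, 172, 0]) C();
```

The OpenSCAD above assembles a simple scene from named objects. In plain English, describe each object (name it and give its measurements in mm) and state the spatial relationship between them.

A is a table with a 1670×657 mm rectangular top, 29 mm thick, top surface at z = 726 mm, supported by four 62×62 mm square legs, each inset 50 mm from the nearest pair of top edges, running from the floor. Four apron rails, 62 mm thick and 95 mm tall, run between adjacent legs with their top edges flush with the underside of the top and their outer faces flush with the legs' outer faces.

B is a straight ladder. Two 33×31 mm vertical rails, 1796 mm tall, stand 360 mm apart (outside-to-outside) with their front faces coplanar on the −y side. 6 rungs, each 31 mm deep and 21 mm tall, span between the inner faces of the rails, front faces flush with the rails. The lowest rung's underside is at z = 228 mm and rungs are spaced 268 mm apart (underside to underside).

C is a four-legged stool. The seat is 312×313 mm, 33 mm thick, top at z = 424 mm. It stands on four square legs, each 36×36 mm in cross-section, from z = 0 to the seat underside, each flush with a corner of the seat.

The ladder is on top of the table. Four stools sit around the table at the −y, +y, −x, +x sides.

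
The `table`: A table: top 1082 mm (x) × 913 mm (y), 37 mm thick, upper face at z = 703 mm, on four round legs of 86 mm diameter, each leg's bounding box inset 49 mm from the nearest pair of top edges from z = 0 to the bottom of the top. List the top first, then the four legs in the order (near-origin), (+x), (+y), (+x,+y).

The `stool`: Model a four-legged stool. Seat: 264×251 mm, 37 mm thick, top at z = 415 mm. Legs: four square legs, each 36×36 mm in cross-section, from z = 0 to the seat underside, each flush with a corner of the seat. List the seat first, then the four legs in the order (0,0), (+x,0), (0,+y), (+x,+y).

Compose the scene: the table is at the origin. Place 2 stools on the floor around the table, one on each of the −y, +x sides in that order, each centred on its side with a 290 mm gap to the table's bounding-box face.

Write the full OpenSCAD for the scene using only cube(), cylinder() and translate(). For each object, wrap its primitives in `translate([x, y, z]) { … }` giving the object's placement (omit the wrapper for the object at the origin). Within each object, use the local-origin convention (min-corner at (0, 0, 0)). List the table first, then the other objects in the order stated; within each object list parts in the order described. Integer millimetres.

translate([0, 0, 666]) cube([1082, 913, 37]);
translate([92, 92, 0]) cylinder(h = 666, r = 43);
translate([990, 92, 0]) cylinder(h = 666, r = 43);
translate([92, 821, 0]) cylinder(h = 666, r = 43);
translate([990, 821, 0]) cylinder(h = 666, r = 43);
translate([409, -541, 0]) {
  translate([0, 0, 378]) cube([264, 251, 37]);
  cube([36, 36, 378]);
  translate([228, 0, 0]) cube([36, 36, 378]);
  translate([0, 215, 0]) cube([36, 36, 378]);
  translate([228, 215, 0]) cube([36, 36, 378]);
}
translate([1372, 331, 0]) {
  translate([0, 0, 378]) cube([264, 251, 37]);
  cube([36, 36, 378]);
  translate([228, 0, 0]) cube([36, 36, 378]);
  translate([0, 215, 0]) cube([36, 36, 378]);
  translate([228, 215, 0]) cube([36, 36, 378]);
}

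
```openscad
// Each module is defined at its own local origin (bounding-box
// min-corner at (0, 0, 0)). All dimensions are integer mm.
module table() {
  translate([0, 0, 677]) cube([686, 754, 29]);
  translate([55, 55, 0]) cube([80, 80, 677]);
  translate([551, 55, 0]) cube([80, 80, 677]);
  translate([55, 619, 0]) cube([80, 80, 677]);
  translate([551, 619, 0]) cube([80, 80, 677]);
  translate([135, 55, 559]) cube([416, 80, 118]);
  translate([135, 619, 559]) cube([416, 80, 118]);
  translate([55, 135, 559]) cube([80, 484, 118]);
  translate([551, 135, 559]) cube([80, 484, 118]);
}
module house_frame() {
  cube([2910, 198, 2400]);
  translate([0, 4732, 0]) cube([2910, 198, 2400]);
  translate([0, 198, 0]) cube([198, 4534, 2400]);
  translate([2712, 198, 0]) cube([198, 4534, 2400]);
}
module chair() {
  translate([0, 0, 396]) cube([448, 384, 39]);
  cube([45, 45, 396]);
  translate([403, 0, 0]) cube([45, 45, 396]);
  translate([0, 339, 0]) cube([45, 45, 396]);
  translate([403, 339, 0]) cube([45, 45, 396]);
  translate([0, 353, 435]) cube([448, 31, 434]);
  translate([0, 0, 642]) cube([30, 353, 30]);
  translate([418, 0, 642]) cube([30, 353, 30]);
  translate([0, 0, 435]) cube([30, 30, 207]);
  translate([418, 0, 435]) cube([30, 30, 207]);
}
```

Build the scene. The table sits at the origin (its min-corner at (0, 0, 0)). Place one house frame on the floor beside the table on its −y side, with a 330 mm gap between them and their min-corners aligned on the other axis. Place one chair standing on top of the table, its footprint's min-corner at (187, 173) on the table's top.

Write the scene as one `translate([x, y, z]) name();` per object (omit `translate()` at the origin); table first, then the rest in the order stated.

table();
translate([0, -5260, 0]) house_frame();
translate([187, 173, 706]) chair();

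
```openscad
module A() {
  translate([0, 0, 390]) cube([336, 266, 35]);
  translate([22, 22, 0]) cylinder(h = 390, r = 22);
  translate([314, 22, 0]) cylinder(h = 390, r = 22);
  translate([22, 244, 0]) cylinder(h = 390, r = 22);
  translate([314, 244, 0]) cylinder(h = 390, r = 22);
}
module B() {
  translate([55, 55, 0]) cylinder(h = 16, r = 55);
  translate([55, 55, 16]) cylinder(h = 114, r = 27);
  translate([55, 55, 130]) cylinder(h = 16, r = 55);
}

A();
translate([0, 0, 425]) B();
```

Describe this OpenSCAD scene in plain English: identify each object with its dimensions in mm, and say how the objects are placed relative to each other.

A is a simple wooden stool: a rectangular seat 336 mm (x) by 266 mm (y), 35 mm thick, top face at z = 425 mm, on four round legs, each 44 mm in diameter. The legs rest on z = 0, each leg's axis is inset half a diameter from the nearest pair of seat edges (so the leg's bounding box is flush with the corner).

B is a spool: two coaxial disc flanges of radius 55 mm and thickness 16 mm, joined by a core cylinder of radius 27 mm and height 114 mm. The lower flange rests on z = 0 and the three cylinders share a vertical axis.

The spool is on top of the stool.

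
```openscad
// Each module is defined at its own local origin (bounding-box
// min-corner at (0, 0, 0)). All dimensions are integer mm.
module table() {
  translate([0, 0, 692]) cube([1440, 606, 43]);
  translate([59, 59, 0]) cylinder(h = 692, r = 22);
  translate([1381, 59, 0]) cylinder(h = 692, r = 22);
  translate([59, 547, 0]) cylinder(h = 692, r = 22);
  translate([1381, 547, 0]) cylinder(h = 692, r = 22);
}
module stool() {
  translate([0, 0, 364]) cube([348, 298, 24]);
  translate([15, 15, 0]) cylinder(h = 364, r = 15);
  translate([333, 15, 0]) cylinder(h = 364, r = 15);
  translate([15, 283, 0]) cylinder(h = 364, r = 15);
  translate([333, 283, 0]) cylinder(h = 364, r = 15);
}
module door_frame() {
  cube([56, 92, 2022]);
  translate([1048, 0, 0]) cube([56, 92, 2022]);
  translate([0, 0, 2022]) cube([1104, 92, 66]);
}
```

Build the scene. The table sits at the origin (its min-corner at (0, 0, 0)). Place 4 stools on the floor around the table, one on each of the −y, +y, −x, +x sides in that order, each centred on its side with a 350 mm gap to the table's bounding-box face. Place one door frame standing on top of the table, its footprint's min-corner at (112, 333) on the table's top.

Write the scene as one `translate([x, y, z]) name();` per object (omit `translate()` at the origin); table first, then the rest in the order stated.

table();
translate([546, -648, 0]) stool();
translate([546, 956, 0]) stool();
translate([-698, 154, 0]) stool();
translate([1790, 154, 0]) stool();
translate([112, 333, 735]) door_frame();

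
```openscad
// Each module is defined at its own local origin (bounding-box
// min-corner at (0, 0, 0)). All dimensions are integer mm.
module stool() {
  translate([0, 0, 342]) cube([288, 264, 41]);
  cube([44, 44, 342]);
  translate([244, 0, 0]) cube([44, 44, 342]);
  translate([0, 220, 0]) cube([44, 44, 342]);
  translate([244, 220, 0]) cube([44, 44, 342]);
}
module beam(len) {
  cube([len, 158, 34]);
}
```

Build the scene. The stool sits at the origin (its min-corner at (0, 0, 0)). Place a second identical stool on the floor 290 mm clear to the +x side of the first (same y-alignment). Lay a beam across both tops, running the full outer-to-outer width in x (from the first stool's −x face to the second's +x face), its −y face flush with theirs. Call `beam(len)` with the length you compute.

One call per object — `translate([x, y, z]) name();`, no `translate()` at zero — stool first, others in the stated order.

stool();
translate([578, 0, 0]) stool();
translate([0, 0, 383]) beam(866);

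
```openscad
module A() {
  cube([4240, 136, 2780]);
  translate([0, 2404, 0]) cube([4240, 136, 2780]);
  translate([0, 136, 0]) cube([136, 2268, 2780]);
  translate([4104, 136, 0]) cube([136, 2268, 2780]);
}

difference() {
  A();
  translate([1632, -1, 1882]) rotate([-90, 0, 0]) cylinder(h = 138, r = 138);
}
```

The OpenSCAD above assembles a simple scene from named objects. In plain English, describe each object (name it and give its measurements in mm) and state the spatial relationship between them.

A is the wall frame of a small rectangular building: four walls, each 2780 mm tall and 136 mm thick, enclosing a footprint 4240 mm (x) by 2540 mm (y) outside-to-outside, with no floor or roof. The front and back walls (the −y and +y sides) span the full width; the two side walls fit between them.

The house frame has a circular hole of radius 138 mm through its front wall, centred at (x = 1632, z = 1882).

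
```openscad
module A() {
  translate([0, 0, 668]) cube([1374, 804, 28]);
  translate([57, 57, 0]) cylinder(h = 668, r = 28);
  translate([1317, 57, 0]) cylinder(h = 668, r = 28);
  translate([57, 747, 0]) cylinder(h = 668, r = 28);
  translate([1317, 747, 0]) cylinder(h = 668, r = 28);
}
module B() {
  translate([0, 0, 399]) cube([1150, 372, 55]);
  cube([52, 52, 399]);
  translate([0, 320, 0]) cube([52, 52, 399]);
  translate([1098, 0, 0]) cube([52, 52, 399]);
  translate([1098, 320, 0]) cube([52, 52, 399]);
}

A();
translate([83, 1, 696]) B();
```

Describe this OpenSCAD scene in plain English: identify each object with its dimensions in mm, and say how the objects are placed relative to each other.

A is a table with a 1374×804 mm rectangular top, 28 mm thick, top surface at z = 696 mm, supported by four round legs of 56 mm diameter, each leg's bounding box inset 29 mm from the nearest pair of top edges, running from the floor.

B is a bench: a 1150×372 mm seat slab, 55 mm thick, top at z = 454 mm, on four 52×52 mm square legs flush with the seat corners and standing on z = 0.

The bench is on top of the table.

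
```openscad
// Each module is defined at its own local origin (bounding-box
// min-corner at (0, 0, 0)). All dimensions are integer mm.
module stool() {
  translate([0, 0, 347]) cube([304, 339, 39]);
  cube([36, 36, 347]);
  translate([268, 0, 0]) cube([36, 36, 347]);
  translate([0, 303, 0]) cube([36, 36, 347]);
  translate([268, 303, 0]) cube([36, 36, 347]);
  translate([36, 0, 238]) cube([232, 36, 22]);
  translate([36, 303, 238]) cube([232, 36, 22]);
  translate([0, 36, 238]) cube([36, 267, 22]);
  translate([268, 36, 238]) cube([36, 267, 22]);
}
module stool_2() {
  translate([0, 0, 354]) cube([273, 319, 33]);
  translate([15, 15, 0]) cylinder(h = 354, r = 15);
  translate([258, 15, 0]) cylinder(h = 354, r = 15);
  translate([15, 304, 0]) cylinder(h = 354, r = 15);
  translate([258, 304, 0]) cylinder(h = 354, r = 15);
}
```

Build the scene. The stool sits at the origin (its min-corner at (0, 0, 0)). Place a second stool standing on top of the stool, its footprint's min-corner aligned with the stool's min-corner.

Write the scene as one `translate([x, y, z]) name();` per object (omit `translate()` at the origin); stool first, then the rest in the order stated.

stool();
translate([0, 0, 386]) stool_2();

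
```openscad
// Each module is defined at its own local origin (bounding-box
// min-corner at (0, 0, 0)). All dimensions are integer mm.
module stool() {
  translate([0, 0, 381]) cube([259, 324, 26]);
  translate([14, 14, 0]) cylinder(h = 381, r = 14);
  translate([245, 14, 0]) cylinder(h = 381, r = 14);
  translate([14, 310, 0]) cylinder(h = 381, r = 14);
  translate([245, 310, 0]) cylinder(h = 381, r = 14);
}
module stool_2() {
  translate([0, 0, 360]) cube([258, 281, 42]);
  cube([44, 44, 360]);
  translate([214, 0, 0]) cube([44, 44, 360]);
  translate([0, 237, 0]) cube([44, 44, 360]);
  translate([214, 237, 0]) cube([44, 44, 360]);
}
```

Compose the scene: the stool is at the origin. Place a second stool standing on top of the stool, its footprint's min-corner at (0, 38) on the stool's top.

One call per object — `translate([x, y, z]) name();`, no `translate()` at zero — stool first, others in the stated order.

stool();
translate([0, 38, 407]) stool_2();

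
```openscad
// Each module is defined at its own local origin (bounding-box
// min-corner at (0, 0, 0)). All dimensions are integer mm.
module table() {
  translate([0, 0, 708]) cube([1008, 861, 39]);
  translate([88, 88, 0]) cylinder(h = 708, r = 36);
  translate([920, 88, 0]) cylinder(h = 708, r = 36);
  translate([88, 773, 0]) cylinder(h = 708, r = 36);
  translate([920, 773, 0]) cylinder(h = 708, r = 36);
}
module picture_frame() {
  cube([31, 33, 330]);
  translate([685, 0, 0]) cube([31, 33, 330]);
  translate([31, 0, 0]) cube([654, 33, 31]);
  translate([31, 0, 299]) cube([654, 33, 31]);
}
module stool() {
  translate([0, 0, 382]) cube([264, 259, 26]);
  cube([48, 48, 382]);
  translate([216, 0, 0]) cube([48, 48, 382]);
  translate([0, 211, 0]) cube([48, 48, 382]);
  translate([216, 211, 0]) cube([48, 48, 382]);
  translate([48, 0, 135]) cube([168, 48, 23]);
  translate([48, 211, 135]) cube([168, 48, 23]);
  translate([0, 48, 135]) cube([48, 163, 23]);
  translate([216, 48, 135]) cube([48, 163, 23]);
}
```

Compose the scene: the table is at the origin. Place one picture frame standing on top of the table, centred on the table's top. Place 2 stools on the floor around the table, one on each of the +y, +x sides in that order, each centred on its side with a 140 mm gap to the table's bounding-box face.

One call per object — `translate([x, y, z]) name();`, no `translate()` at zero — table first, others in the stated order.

table();
translate([146, 414, 747]) picture_frame();
translate([372, 1001, 0]) stool();
translate([1148, 301, 0]) stool();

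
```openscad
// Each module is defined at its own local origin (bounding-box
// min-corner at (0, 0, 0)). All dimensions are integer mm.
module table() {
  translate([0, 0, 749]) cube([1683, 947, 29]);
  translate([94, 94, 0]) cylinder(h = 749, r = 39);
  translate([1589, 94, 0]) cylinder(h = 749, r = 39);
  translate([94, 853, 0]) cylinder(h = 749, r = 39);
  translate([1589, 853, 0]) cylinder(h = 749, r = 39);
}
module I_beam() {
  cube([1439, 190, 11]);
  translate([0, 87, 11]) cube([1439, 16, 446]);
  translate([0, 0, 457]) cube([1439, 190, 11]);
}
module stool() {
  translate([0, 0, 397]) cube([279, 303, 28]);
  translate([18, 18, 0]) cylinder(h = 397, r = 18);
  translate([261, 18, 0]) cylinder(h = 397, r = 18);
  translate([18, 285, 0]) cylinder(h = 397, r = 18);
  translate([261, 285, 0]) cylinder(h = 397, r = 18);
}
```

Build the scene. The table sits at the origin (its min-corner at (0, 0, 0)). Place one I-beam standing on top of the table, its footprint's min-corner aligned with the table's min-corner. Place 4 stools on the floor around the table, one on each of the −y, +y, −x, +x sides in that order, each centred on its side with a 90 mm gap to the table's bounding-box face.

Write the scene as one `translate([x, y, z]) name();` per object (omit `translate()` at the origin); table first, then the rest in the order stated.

table();
translate([0, 0, 778]) I_beam();
translate([702, -393, 0]) stool();
translate([702, 1037, 0]) stool();
translate([-369, 322, 0]) stool();
translate([1773, 322, 0]) stool();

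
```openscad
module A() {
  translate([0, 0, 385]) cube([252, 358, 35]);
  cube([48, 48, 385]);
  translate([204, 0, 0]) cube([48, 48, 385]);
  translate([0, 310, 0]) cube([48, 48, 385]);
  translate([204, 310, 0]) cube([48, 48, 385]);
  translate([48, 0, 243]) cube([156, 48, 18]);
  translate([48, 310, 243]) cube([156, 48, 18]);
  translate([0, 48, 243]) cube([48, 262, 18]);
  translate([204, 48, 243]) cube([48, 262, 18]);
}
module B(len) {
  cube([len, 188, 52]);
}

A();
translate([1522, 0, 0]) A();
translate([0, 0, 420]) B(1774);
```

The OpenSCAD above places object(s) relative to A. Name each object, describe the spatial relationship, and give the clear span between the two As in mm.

A is a stool. B is a beam. A beam spans the tops of two stools. The clear span between the two stools is 1270 mm.

Second stool starts at x = 1522; first ends at x = 252; clear span = 1522 − 252 = 1270 mm.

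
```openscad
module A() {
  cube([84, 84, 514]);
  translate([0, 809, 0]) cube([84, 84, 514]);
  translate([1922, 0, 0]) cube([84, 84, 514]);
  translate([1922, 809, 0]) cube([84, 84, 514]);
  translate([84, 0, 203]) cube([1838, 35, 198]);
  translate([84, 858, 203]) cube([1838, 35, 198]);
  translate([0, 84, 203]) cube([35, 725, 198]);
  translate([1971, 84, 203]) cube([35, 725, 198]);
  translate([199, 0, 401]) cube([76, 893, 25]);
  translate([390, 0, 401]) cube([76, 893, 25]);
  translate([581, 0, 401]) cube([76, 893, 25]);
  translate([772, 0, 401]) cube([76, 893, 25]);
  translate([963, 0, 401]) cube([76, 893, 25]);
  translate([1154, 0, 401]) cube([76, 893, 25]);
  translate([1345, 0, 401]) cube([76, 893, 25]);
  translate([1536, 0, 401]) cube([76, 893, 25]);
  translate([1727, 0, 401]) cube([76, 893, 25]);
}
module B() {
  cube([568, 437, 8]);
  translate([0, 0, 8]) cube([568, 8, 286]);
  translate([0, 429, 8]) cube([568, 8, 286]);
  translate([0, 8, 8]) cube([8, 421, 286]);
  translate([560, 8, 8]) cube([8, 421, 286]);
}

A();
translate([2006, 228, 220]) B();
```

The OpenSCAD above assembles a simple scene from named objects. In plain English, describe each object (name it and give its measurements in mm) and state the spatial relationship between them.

A is a bed frame 2006 mm long (x) by 893 mm wide (y). Four 84×84 mm corner posts, 514 mm tall, at the corners of the footprint. Four rails of 35 mm thickness and 198 mm height run between adjacent posts with their undersides at z = 203 mm, their outer faces flush with the outside of the frame (the two x-running rails run between the posts' inner faces; the two y-running rails run between the posts' inner faces). 9 slats, each 76 mm wide (x) and 25 mm thick, lie across the top of the two x-running rails, running the full 893 mm width of the frame in y; the slats are evenly spaced along x between the inner faces of the end posts with equal gaps (rounded down to the nearest mm) at the −x end and between each pair — any rounding remainder accumulates at the +x end.

B is an open-topped rectangular box: outside dimensions 568×437×294 mm, with a uniform wall and base thickness of 8 mm. The base is a full 568×437 slab on the floor; four walls sit on top of the base. The front and back walls (the −y and +y sides) span the full width; the two side walls fit between them.

The open box is beside the bed frame with their tops flush at z = 514.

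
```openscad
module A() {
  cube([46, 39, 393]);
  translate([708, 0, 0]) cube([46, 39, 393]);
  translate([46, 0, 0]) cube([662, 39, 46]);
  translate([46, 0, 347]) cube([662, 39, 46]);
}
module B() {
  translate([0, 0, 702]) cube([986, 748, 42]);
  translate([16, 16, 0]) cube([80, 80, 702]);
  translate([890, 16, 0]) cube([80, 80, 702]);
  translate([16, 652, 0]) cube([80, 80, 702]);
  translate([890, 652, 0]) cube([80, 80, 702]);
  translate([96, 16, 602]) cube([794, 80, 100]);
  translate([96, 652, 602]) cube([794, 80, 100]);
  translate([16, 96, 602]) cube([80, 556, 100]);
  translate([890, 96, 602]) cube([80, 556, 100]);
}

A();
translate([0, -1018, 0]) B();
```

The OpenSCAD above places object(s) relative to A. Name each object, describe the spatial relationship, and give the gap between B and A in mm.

A is a picture frame. B is a table. The table is on the floor beside the picture frame on its −y side. The gap between the table and the picture frame is 270 mm.

The table's nearest face is 270 mm from the picture frame's −y face.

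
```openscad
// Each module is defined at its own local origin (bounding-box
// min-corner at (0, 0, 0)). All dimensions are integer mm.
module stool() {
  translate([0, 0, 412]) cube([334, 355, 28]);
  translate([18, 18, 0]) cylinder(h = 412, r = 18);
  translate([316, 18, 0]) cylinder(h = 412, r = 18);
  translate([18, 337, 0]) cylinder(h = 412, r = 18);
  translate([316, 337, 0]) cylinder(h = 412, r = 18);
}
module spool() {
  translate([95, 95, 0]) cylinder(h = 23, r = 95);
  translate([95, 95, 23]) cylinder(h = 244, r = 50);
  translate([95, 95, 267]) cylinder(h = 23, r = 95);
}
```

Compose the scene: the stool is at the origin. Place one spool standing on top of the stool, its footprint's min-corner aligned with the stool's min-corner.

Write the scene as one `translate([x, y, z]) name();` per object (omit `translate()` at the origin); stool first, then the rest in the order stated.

stool();
translate([0, 0, 440]) spool();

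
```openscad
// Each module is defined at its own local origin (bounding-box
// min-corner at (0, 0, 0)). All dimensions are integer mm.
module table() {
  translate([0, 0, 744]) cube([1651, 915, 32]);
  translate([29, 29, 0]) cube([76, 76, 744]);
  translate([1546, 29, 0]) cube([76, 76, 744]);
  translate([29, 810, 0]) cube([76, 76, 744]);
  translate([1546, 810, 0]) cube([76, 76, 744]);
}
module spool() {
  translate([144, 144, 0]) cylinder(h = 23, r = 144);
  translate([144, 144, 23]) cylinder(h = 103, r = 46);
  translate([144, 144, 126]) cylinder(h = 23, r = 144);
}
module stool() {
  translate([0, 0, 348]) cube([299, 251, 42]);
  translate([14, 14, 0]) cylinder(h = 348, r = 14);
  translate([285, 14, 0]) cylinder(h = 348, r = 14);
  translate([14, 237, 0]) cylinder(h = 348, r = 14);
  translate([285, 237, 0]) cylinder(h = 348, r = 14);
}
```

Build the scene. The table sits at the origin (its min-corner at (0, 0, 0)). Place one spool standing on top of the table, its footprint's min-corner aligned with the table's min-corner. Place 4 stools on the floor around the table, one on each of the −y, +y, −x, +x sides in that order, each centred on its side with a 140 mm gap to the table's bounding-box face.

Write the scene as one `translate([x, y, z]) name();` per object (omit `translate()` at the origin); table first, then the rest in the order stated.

table();
translate([0, 0, 776]) spool();
translate([676, -391, 0]) stool();
translate([676, 1055, 0]) stool();
translate([-439, 332, 0]) stool();
translate([1791, 332, 0]) stool();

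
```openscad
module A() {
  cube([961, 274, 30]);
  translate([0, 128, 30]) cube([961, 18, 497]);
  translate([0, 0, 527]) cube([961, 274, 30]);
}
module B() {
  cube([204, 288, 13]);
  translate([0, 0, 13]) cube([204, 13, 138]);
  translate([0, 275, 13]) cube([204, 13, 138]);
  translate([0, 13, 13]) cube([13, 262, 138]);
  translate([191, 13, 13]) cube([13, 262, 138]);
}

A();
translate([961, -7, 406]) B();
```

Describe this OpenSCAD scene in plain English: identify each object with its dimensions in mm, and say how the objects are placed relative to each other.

A is an I-beam lying along x, 961 mm long. Overall section height 557 mm. Two flanges 274 mm wide (y) and 30 mm thick, one on the floor and one at the top; a web 18 mm thick runs between them, centred on the flange width.

B is an open storage box with external size 204×288×151 mm and wall thickness 13 mm (the base is also 13 mm thick). The base covers the whole footprint; the four walls stand on the base, with the y-facing walls full-width and the x-facing walls fitting between their inner faces.

The open box is beside the I-beam with their tops flush at z = 557.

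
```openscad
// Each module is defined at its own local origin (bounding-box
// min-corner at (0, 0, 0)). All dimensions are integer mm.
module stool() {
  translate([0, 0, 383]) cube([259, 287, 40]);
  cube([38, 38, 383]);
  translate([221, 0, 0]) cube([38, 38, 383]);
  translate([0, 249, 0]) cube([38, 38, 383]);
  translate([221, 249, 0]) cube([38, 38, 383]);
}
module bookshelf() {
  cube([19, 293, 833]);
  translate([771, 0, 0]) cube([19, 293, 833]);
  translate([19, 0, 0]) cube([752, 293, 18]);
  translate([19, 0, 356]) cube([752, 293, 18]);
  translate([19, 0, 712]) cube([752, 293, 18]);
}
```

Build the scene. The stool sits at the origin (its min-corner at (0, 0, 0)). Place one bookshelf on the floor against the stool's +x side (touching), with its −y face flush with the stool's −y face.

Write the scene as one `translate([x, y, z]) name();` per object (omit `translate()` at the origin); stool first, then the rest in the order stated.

stool();
translate([259, 0, 0]) bookshelf();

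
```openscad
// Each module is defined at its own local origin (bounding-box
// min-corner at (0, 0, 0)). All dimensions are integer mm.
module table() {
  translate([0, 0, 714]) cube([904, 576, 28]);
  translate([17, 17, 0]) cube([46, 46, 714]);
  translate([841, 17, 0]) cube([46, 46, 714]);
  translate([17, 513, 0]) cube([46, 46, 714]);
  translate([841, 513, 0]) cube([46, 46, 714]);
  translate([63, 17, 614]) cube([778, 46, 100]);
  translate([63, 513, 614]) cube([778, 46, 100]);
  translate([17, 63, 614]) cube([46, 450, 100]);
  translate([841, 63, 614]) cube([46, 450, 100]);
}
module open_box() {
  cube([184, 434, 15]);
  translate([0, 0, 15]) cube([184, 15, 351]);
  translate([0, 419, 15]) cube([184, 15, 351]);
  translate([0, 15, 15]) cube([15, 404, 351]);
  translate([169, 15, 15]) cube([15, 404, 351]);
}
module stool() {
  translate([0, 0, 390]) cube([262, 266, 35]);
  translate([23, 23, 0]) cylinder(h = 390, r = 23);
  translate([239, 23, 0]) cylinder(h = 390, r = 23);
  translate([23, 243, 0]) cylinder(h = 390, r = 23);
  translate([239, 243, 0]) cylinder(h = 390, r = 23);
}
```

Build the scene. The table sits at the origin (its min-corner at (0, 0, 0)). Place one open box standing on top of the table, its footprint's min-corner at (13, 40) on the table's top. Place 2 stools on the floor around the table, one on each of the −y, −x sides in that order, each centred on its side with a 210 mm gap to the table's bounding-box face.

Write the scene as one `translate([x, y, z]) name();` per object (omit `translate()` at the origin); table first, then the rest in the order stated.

table();
translate([13, 40, 742]) open_box();
translate([321, -476, 0]) stool();
translate([-472, 155, 0]) stool();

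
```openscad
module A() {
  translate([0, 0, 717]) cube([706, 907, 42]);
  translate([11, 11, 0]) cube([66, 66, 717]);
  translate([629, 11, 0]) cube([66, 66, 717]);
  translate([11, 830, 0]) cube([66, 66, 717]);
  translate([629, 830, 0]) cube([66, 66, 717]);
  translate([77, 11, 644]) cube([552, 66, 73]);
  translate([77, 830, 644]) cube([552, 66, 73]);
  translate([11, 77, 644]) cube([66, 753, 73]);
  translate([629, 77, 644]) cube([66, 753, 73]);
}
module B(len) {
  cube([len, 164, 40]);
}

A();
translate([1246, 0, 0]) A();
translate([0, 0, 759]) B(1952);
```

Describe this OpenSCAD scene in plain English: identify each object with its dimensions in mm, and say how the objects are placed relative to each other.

A is a rectangular dining table. The top is 706×907×42 mm with its upper surface at z = 759 mm. It stands on four 66×66 mm square legs, each inset 11 mm from the nearest pair of top edges, running from the floor to the underside of the top. Four apron rails, 66 mm thick and 73 mm tall, run between adjacent legs with their top edges flush with the underside of the top and their outer faces flush with the legs' outer faces.

B is a rectangular beam 1952 mm long (x), 164 mm deep (y), 40 mm thick (z).

The beam spans the tops of two tables placed 540 mm apart, resting at z = 759 mm.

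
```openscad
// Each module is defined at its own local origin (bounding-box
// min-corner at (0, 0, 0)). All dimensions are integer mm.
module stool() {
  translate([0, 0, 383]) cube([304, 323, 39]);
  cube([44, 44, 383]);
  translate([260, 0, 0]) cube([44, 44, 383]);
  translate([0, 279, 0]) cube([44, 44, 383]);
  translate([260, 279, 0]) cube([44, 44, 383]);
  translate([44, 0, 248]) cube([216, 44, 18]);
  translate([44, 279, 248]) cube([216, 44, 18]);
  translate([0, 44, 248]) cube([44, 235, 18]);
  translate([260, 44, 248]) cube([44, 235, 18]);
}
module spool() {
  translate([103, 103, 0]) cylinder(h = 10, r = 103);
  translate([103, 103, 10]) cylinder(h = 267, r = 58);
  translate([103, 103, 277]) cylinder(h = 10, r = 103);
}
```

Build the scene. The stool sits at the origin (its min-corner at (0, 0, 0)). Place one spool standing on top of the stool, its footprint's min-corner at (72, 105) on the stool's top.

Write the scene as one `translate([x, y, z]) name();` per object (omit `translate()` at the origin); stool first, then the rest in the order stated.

stool();
translate([72, 105, 422]) spool();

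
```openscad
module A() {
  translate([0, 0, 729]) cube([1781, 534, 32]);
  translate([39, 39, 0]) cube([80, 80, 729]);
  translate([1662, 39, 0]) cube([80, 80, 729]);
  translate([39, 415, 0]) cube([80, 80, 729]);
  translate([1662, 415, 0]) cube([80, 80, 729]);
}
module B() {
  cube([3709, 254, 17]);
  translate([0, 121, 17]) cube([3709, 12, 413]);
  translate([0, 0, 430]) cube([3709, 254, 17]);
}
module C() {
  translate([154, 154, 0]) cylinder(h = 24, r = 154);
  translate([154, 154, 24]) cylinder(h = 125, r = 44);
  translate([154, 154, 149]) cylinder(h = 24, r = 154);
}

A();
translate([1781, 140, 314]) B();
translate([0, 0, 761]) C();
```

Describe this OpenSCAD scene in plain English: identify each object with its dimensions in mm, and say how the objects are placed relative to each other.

A is a table: top 1781 mm (x) × 534 mm (y), 32 mm thick, upper face at z = 761 mm, on four 80×80 mm square legs, each inset 39 mm from the nearest pair of top edges, running from z = 0 to the bottom of the top.

B is an I-beam lying along x, 3709 mm long. Overall section height 447 mm. Two flanges 254 mm wide (y) and 17 mm thick, one on the floor and one at the top; a web 12 mm thick runs between them, centred on the flange width.

C is a spool: two coaxial disc flanges of radius 154 mm and thickness 24 mm, joined by a core cylinder of radius 44 mm and height 125 mm. The lower flange rests on z = 0 and the three cylinders share a vertical axis.

The I-beam is beside the table with their tops flush at z = 761. The spool is on top of the table.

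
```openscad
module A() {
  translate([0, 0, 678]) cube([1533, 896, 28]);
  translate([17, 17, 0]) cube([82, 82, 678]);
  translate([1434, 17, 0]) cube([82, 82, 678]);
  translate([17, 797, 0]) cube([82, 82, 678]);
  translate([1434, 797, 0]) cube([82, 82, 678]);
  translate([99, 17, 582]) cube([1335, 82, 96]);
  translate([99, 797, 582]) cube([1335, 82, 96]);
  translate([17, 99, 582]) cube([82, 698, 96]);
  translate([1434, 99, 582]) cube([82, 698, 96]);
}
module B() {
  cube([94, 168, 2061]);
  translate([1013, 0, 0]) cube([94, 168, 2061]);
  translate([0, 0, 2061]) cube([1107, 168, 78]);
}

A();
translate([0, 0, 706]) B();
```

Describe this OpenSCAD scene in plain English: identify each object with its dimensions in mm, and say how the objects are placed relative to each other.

A is a table: top 1533 mm (x) × 896 mm (y), 28 mm thick, upper face at z = 706 mm, on four 82×82 mm square legs, each inset 17 mm from the nearest pair of top edges, running from z = 0 to the bottom of the top. Four apron rails, 82 mm thick and 96 mm tall, run between adjacent legs with their top edges flush with the underside of the top and their outer faces flush with the legs' outer faces.

B is a rectangular door frame: two vertical jambs of 94×168 mm section, 2061 mm tall, with a clear opening 919 mm wide between their inner faces. A header 78 mm tall and 168 mm deep lies on top of the jambs and spans the full outside width.

The door frame is on top of the table.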